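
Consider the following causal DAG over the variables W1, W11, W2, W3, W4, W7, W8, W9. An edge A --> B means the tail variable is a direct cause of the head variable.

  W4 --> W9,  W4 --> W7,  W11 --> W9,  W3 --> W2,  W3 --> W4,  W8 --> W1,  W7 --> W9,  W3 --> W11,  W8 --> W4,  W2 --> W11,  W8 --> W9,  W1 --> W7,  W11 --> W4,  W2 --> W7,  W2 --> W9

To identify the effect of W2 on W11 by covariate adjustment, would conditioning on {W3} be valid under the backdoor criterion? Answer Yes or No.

Yes

Backdoor paths from W2 to W11 (paths whose first edge points into W2):
  P1: W2 <- W3 -> W11
  P2: W2 <- W3 -> W4 <- W8 -> W1 -> W7 -> W9 <- W11
  P3: W2 <- W3 -> W4 <- W8 -> W9 <- W11
  P4: W2 <- W3 -> W4 <- W11
  P5: W2 <- W3 -> W4 -> W7 <- W1 <- W8 -> W9 <- W11
  P6: W2 <- W3 -> W4 -> W7 -> W9 <- W11
  P7: W2 <- W3 -> W4 -> W9 <- W11
Condition 1 (no descendant of W2 in the set): holds — descendants of W2 are {W11, W4, W7, W9}; none are in {W3}.
Condition 2 (every backdoor path blocked by {W3}):
  P1: blocked at fork node W3 ∈ conditioning set.
  P2: blocked at fork node W3 ∈ conditioning set.
  P3: blocked at fork node W3 ∈ conditioning set.
  P4: blocked at fork node W3 ∈ conditioning set.
  P5: blocked at fork node W3 ∈ conditioning set.
  P6: blocked at fork node W3 ∈ conditioning set.
  P7: blocked at fork node W3 ∈ conditioning set.
{W3} satisfies the backdoor criterion.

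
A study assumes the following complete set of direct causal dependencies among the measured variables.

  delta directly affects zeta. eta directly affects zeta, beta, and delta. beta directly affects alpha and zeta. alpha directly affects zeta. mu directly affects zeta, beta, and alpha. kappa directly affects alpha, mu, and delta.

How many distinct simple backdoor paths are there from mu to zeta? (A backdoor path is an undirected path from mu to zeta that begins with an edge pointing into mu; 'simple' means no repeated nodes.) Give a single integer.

8

A backdoor path from mu to zeta is any simple undirected path whose first edge points into mu (i.e. leaves mu via a parent).
Parents of mu: {kappa}.
Enumerating:
  P1: mu <- kappa -> delta <- eta -> beta -> alpha -> zeta
  P2: mu <- kappa -> delta <- eta -> beta -> zeta
  P3: mu <- kappa -> delta <- eta -> zeta
  P4: mu <- kappa -> delta -> zeta
  P5: mu <- kappa -> alpha <- beta <- eta -> delta -> zeta
  P6: mu <- kappa -> alpha <- beta <- eta -> zeta
  P7: mu <- kappa -> alpha <- beta -> zeta
  P8: mu <- kappa -> alpha -> zeta
That exhausts the simple backdoor paths. Count: 8.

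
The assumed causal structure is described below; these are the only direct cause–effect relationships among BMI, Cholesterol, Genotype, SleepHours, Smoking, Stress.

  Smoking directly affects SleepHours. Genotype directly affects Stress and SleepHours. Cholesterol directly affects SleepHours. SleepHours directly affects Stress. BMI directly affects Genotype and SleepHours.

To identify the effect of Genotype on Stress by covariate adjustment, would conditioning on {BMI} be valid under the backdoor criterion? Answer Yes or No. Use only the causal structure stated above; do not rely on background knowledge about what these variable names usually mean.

Backdoor paths from Genotype to Stress (paths whose first edge points into Genotype):
  P1: Genotype <- BMI -> SleepHours -> Stress
Condition 1 (no descendant of Genotype in the set): holds — descendants of Genotype are {SleepHours, Stress}; none are in {BMI}.
Condition 2 (every backdoor path blocked by {BMI}):
  P1: blocked at fork node BMI ∈ conditioning set.
{BMI} satisfies the backdoor criterion.

Yes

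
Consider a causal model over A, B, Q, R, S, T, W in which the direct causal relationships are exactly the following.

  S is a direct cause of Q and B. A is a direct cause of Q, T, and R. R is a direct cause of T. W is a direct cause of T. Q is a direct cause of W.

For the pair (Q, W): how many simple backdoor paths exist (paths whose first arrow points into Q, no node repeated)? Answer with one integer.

2

A backdoor path from Q to W is any simple undirected path whose first edge points into Q (i.e. leaves Q via a parent).
Parents of Q: {A, S}.
Enumerating:
  P1: Q <- A -> R -> T <- W
  P2: Q <- A -> T <- W
That exhausts the simple backdoor paths. Count: 2.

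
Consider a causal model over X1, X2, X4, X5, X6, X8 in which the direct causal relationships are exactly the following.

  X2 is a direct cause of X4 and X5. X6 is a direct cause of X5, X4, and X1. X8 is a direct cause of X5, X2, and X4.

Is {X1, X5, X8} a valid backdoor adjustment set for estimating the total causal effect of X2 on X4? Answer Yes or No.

No

Backdoor paths from X2 to X4 (paths whose first edge points into X2):
  P1: X2 <- X8 -> X5 <- X6 -> X4
  P2: X2 <- X8 -> X4
Condition 1 (no descendant of X2 in the set): FAILS — X5 is a descendant of X2.
Condition 2 (every backdoor path blocked by {X1, X5, X8}):
  P1: blocked at fork node X8 ∈ conditioning set.
  P2: blocked at fork node X8 ∈ conditioning set.
{X1, X5, X8} does not satisfy the backdoor criterion.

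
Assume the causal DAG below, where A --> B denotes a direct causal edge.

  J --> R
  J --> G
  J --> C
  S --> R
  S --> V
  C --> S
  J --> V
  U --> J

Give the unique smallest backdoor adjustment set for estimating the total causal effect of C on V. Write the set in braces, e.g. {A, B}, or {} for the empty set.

Variables eligible for adjustment (non-descendants of C, excluding C and V): {G, J, U}.
Backdoor paths from C to V:
  P1: C <- J -> R <- S -> V
  P2: C <- J -> V
The empty set is not sufficient: P2 (C <- J -> V) has no collider blocking it and no conditioned non-collider, so it is open.
Try {J}:
  P1: blocked at fork node J ∈ conditioning set.
  P2: blocked at fork node J ∈ conditioning set.
{J} contains no descendant of C and blocks every backdoor path.
No other singleton works — e.g. {U} leaves P2 open — so {J} is the unique smallest valid adjustment set.

{J}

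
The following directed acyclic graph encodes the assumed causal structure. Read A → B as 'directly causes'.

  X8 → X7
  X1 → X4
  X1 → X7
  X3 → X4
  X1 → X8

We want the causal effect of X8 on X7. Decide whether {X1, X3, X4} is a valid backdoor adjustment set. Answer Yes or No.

Yes

Backdoor paths from X8 to X7 (paths whose first edge points into X8):
  P1: X8 <- X1 -> X7
Condition 1 (no descendant of X8 in the set): holds — descendants of X8 are {X7}; none are in {X1, X3, X4}.
Condition 2 (every backdoor path blocked by {X1, X3, X4}):
  P1: blocked at fork node X1 ∈ conditioning set.
{X1, X3, X4} satisfies the backdoor criterion.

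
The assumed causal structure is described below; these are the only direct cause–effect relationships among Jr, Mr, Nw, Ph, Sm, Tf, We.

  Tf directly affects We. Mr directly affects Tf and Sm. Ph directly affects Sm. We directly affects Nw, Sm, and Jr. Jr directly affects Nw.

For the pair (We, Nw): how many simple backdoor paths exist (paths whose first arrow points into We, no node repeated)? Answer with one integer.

A backdoor path from We to Nw is any simple undirected path whose first edge points into We (i.e. leaves We via a parent).
Parents of We: {Tf}.
No simple path from any parent of We reaches Nw without revisiting We, so there are no backdoor paths.

0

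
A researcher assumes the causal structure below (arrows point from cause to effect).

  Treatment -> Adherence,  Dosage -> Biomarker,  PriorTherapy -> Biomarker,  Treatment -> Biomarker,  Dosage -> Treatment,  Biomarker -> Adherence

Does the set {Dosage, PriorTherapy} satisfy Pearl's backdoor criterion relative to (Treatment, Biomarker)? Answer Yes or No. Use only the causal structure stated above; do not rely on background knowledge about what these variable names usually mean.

Backdoor paths from Treatment to Biomarker (paths whose first edge points into Treatment):
  P1: Treatment <- Dosage -> Biomarker
Condition 1 (no descendant of Treatment in the set): holds — descendants of Treatment are {Adherence, Biomarker}; none are in {Dosage, PriorTherapy}.
Condition 2 (every backdoor path blocked by {Dosage, PriorTherapy}):
  P1: blocked at fork node Dosage ∈ conditioning set.
{Dosage, PriorTherapy} satisfies the backdoor criterion.

Yes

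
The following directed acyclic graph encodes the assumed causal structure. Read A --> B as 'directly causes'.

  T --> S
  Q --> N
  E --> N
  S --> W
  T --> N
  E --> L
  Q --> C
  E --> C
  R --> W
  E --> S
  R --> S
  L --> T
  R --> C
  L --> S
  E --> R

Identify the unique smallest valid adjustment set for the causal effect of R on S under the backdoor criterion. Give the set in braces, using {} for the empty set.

Variables eligible for adjustment (non-descendants of R, excluding R and S): {E, L, N, Q, T}.
Backdoor paths from R to S:
  P1: R <- E -> L -> T -> S
  P2: R <- E -> L -> S
  P3: R <- E -> S
  P4: R <- E -> C <- Q -> N <- T <- L -> S
  P5: R <- E -> C <- Q -> N <- T -> S
  P6: R <- E -> N <- T <- L -> S
  P7: R <- E -> N <- T -> S
The empty set is not sufficient: P1 (R <- E -> L -> T -> S) has no collider blocking it and no conditioned non-collider, so it is open.
Try {E}:
  P1: blocked at fork node E ∈ conditioning set.
  P2: blocked at fork node E ∈ conditioning set.
  P3: blocked at fork node E ∈ conditioning set.
  P4: blocked at fork node E ∈ conditioning set.
  P5: blocked at fork node E ∈ conditioning set.
  P6: blocked at fork node E ∈ conditioning set.
  P7: blocked at fork node E ∈ conditioning set.
{E} contains no descendant of R and blocks every backdoor path.
No other singleton works — e.g. {Q} leaves P1 open — so {E} is the unique smallest valid adjustment set.

{E}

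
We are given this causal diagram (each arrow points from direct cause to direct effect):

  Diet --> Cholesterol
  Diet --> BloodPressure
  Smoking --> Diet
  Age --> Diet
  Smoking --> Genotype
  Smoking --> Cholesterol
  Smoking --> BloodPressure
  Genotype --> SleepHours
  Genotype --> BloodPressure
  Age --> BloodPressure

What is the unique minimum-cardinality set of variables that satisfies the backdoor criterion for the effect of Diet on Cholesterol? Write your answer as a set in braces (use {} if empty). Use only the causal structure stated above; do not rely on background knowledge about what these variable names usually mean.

Variables eligible for adjustment (non-descendants of Diet, excluding Diet and Cholesterol): {Age, Genotype, SleepHours, Smoking}.
Backdoor paths from Diet to Cholesterol:
  P1: Diet <- Smoking -> Cholesterol
  P2: Diet <- Age -> BloodPressure <- Smoking -> Cholesterol
  P3: Diet <- Age -> BloodPressure <- Genotype <- Smoking -> Cholesterol
The empty set is not sufficient: P1 (Diet <- Smoking -> Cholesterol) has no collider blocking it and no conditioned non-collider, so it is open.
Try {Smoking}:
  P1: blocked at fork node Smoking ∈ conditioning set.
  P2: blocked at collider BloodPressure (neither it nor any descendant is in the conditioning set).
  P3: blocked at collider BloodPressure (neither it nor any descendant is in the conditioning set).
{Smoking} contains no descendant of Diet and blocks every backdoor path.
No other singleton works — e.g. {Genotype} leaves P1 open — so {Smoking} is the unique smallest valid adjustment set.

{Smoking}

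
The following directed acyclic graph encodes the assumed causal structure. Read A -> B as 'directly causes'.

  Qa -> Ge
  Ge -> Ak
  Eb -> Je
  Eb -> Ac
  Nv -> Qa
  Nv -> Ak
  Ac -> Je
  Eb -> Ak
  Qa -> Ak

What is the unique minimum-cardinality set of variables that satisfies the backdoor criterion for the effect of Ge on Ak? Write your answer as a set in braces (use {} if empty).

{Qa}

Variables eligible for adjustment (non-descendants of Ge, excluding Ge and Ak): {Ac, Eb, Je, Nv, Qa}.
Backdoor paths from Ge to Ak:
  P1: Ge <- Qa <- Nv -> Ak
  P2: Ge <- Qa -> Ak
The empty set is not sufficient: P1 (Ge <- Qa <- Nv -> Ak) has no collider blocking it and no conditioned non-collider, so it is open.
Try {Qa}:
  P1: blocked at chain node Qa ∈ conditioning set.
  P2: blocked at fork node Qa ∈ conditioning set.
{Qa} contains no descendant of Ge and blocks every backdoor path.
No other singleton works — e.g. {Nv} leaves P2 open — so {Qa} is the unique smallest valid adjustment set.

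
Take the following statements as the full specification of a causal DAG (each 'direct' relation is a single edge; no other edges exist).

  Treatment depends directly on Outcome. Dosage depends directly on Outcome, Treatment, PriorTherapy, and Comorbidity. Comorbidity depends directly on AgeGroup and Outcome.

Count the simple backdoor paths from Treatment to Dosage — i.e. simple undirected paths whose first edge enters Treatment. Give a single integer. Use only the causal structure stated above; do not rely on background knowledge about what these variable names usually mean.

2

A backdoor path from Treatment to Dosage is any simple undirected path whose first edge points into Treatment (i.e. leaves Treatment via a parent).
Parents of Treatment: {Outcome}.
Enumerating:
  P1: Treatment <- Outcome -> Comorbidity -> Dosage
  P2: Treatment <- Outcome -> Dosage
That exhausts the simple backdoor paths. Count: 2.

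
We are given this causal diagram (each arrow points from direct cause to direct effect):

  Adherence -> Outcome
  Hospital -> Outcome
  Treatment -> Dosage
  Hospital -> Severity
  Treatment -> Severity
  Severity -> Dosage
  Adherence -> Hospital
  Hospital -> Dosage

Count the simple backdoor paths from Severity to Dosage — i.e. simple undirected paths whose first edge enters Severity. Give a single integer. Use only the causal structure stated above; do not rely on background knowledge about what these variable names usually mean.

2

A backdoor path from Severity to Dosage is any simple undirected path whose first edge points into Severity (i.e. leaves Severity via a parent).
Parents of Severity: {Hospital, Treatment}.
Enumerating:
  P1: Severity <- Treatment -> Dosage
  P2: Severity <- Hospital -> Dosage
That exhausts the simple backdoor paths. Count: 2.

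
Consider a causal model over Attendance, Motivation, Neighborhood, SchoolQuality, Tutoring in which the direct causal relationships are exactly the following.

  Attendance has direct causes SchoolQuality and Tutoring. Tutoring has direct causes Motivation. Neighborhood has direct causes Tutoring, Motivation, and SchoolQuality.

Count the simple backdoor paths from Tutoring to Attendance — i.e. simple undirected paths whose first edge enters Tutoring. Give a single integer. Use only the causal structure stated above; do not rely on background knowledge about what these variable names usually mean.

A backdoor path from Tutoring to Attendance is any simple undirected path whose first edge points into Tutoring (i.e. leaves Tutoring via a parent).
Parents of Tutoring: {Motivation}.
Enumerating:
  P1: Tutoring <- Motivation -> Neighborhood <- SchoolQuality -> Attendance
That exhausts the simple backdoor paths. Count: 1.

1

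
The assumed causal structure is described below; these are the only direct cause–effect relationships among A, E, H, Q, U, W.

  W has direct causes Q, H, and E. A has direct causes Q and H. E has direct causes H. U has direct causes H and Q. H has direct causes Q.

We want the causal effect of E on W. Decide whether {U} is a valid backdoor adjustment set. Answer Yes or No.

No

Backdoor paths from E to W (paths whose first edge points into E):
  P1: E <- H <- Q -> W
  P2: E <- H -> U <- Q -> W
  P3: E <- H -> A <- Q -> W
  P4: E <- H -> W
Condition 1 (no descendant of E in the set): holds — descendants of E are {W}; none are in {U}.
Condition 2 (every backdoor path blocked by {U}):
  P1: open — no interior node is in the conditioning set.
  P2: open — collider(s) U are conditioned on (or have a conditioned descendant) and no non-collider on the path is in the set.
  P3: blocked at collider A (neither it nor any descendant is in the conditioning set).
  P4: open — no interior node is in the conditioning set.
{U} does not satisfy the backdoor criterion.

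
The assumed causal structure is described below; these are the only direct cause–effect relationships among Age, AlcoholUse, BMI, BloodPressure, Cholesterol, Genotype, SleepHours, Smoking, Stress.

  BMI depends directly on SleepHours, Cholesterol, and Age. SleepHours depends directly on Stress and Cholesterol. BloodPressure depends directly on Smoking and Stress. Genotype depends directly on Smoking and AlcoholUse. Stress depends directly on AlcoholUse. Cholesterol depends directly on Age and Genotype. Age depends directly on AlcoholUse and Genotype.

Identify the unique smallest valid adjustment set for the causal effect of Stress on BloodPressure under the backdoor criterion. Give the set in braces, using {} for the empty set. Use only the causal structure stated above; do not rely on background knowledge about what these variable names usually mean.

{}

Variables eligible for adjustment (non-descendants of Stress, excluding Stress and BloodPressure): {Age, AlcoholUse, Cholesterol, Genotype, Smoking}.
Backdoor paths from Stress to BloodPressure:
  P1: Stress <- AlcoholUse -> Genotype <- Smoking -> BloodPressure
  P2: Stress <- AlcoholUse -> Age <- Genotype <- Smoking -> BloodPressure
  P3: Stress <- AlcoholUse -> Age -> Cholesterol <- Genotype <- Smoking -> BloodPressure
  P4: Stress <- AlcoholUse -> Age -> BMI <- Cholesterol <- Genotype <- Smoking -> BloodPressure
  P5: Stress <- AlcoholUse -> Age -> BMI <- SleepHours <- Cholesterol <- Genotype <- Smoking -> BloodPressure
Each backdoor path contains an unconditioned collider, so every path is already blocked with the empty conditioning set:
  P1: blocked at collider Genotype (neither it nor any descendant is in the conditioning set).
  P2: blocked at collider Age (neither it nor any descendant is in the conditioning set).
  P3: blocked at collider Cholesterol (neither it nor any descendant is in the conditioning set).
  P4: blocked at collider BMI (neither it nor any descendant is in the conditioning set).
  P5: blocked at collider BMI (neither it nor any descendant is in the conditioning set).
The empty set is therefore the unique smallest valid set.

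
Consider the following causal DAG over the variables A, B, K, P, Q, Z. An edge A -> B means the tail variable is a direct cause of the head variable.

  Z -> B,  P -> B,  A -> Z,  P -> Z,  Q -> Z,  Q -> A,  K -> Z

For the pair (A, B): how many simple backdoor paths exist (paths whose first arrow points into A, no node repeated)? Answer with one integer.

2

A backdoor path from A to B is any simple undirected path whose first edge points into A (i.e. leaves A via a parent).
Parents of A: {Q}.
Enumerating:
  P1: A <- Q -> Z <- P -> B
  P2: A <- Q -> Z -> B
That exhausts the simple backdoor paths. Count: 2.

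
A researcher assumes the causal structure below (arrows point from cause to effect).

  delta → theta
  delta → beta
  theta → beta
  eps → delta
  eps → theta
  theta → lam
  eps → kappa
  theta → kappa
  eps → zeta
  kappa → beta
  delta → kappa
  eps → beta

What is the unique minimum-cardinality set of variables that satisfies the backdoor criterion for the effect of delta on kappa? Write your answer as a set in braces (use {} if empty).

{eps}

Variables eligible for adjustment (non-descendants of delta, excluding delta and kappa): {eps, zeta}.
Backdoor paths from delta to kappa:
  P1: delta <- eps -> theta -> kappa
  P2: delta <- eps -> theta -> beta <- kappa
  P3: delta <- eps -> kappa
  P4: delta <- eps -> beta <- theta -> kappa
  P5: delta <- eps -> beta <- kappa
The empty set is not sufficient: P1 (delta <- eps -> theta -> kappa) has no collider blocking it and no conditioned non-collider, so it is open.
Try {eps}:
  P1: blocked at fork node eps ∈ conditioning set.
  P2: blocked at fork node eps ∈ conditioning set.
  P3: blocked at fork node eps ∈ conditioning set.
  P4: blocked at fork node eps ∈ conditioning set.
  P5: blocked at fork node eps ∈ conditioning set.
{eps} contains no descendant of delta and blocks every backdoor path.
No other singleton works — e.g. {zeta} leaves P1 open — so {eps} is the unique smallest valid adjustment set.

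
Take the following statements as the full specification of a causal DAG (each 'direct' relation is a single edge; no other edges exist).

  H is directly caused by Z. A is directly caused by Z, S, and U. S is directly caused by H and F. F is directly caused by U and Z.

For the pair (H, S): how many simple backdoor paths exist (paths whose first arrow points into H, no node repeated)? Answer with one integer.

4

A backdoor path from H to S is any simple undirected path whose first edge points into H (i.e. leaves H via a parent).
Parents of H: {Z}.
Enumerating:
  P1: H <- Z -> F <- U -> A <- S
  P2: H <- Z -> F -> S
  P3: H <- Z -> A <- U -> F -> S
  P4: H <- Z -> A <- S
That exhausts the simple backdoor paths. Count: 4.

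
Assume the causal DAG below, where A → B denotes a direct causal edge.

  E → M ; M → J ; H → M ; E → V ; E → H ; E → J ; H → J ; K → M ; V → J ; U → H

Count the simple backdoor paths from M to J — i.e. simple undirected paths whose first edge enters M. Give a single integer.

6

A backdoor path from M to J is any simple undirected path whose first edge points into M (i.e. leaves M via a parent).
Parents of M: {E, H, K}.
Enumerating:
  P1: M <- E -> H -> J
  P2: M <- E -> V -> J
  P3: M <- E -> J
  P4: M <- H <- E -> V -> J
  P5: M <- H <- E -> J
  P6: M <- H -> J
That exhausts the simple backdoor paths. Count: 6.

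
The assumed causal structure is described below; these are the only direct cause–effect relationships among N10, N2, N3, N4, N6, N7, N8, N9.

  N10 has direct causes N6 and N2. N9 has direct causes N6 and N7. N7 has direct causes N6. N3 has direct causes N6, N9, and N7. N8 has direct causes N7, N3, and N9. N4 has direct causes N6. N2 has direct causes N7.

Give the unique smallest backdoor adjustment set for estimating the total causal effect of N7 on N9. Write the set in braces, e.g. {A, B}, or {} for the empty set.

Variables eligible for adjustment (non-descendants of N7, excluding N7 and N9): {N4, N6}.
Backdoor paths from N7 to N9:
  P1: N7 <- N6 -> N9
  P2: N7 <- N6 -> N3 <- N9
  P3: N7 <- N6 -> N3 -> N8 <- N9
The empty set is not sufficient: P1 (N7 <- N6 -> N9) has no collider blocking it and no conditioned non-collider, so it is open.
Try {N6}:
  P1: blocked at fork node N6 ∈ conditioning set.
  P2: blocked at fork node N6 ∈ conditioning set.
  P3: blocked at fork node N6 ∈ conditioning set.
{N6} contains no descendant of N7 and blocks every backdoor path.
No other singleton works — e.g. {N4} leaves P1 open — so {N6} is the unique smallest valid adjustment set.

{N6}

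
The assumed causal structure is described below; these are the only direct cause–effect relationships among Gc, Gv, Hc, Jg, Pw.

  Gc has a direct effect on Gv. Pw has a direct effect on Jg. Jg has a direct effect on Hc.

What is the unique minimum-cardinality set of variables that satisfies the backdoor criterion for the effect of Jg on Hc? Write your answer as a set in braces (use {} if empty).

{}

Variables eligible for adjustment (non-descendants of Jg, excluding Jg and Hc): {Gc, Gv, Pw}.
Backdoor paths from Jg to Hc:
  (none)
With no backdoor paths the empty set already satisfies the criterion, and it is trivially minimal.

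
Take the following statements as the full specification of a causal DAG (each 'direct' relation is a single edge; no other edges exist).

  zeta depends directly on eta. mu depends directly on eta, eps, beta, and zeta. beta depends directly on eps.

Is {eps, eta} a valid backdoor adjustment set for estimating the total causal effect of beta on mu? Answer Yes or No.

Backdoor paths from beta to mu (paths whose first edge points into beta):
  P1: beta <- eps -> mu
Condition 1 (no descendant of beta in the set): holds — descendants of beta are {mu}; none are in {eps, eta}.
Condition 2 (every backdoor path blocked by {eps, eta}):
  P1: blocked at fork node eps ∈ conditioning set.
{eps, eta} satisfies the backdoor criterion.

Yes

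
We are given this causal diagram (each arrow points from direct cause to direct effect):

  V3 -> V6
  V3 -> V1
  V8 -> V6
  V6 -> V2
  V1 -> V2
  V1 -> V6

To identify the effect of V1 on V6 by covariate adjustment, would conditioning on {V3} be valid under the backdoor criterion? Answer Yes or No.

Backdoor paths from V1 to V6 (paths whose first edge points into V1):
  P1: V1 <- V3 -> V6
Condition 1 (no descendant of V1 in the set): holds — descendants of V1 are {V2, V6}; none are in {V3}.
Condition 2 (every backdoor path blocked by {V3}):
  P1: blocked at fork node V3 ∈ conditioning set.
{V3} satisfies the backdoor criterion.

Yes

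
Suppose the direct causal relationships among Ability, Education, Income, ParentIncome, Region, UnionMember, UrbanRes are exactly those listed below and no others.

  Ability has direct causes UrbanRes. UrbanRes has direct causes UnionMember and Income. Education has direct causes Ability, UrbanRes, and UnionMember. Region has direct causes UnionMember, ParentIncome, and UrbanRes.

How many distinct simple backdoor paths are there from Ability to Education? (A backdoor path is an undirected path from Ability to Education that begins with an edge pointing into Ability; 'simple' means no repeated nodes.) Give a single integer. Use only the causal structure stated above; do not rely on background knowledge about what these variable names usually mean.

3

A backdoor path from Ability to Education is any simple undirected path whose first edge points into Ability (i.e. leaves Ability via a parent).
Parents of Ability: {UrbanRes}.
Enumerating:
  P1: Ability <- UrbanRes <- UnionMember -> Education
  P2: Ability <- UrbanRes -> Region <- UnionMember -> Education
  P3: Ability <- UrbanRes -> Education
That exhausts the simple backdoor paths. Count: 3.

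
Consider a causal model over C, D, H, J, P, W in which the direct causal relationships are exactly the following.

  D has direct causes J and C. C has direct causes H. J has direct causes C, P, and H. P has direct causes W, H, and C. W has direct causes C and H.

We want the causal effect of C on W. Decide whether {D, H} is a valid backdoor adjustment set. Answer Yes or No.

No

Backdoor paths from C to W (paths whose first edge points into C):
  P1: C <- H -> W
  P2: C <- H -> P <- W
  P3: C <- H -> J <- P <- W
Condition 1 (no descendant of C in the set): FAILS — D is a descendant of C.
Condition 2 (every backdoor path blocked by {D, H}):
  P1: blocked at fork node H ∈ conditioning set.
  P2: blocked at fork node H ∈ conditioning set.
  P3: blocked at fork node H ∈ conditioning set.
{D, H} does not satisfy the backdoor criterion.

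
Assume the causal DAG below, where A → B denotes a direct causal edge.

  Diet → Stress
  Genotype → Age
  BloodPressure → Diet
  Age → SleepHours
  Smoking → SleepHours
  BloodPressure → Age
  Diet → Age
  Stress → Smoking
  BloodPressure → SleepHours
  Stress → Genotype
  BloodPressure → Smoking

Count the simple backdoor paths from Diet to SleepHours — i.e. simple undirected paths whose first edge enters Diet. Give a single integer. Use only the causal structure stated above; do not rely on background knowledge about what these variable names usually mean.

A backdoor path from Diet to SleepHours is any simple undirected path whose first edge points into Diet (i.e. leaves Diet via a parent).
Parents of Diet: {BloodPressure}.
Enumerating:
  P1: Diet <- BloodPressure -> Smoking <- Stress -> Genotype -> Age -> SleepHours
  P2: Diet <- BloodPressure -> Smoking -> SleepHours
  P3: Diet <- BloodPressure -> Age <- Genotype <- Stress -> Smoking -> SleepHours
  P4: Diet <- BloodPressure -> Age -> SleepHours
  P5: Diet <- BloodPressure -> SleepHours
That exhausts the simple backdoor paths. Count: 5.

5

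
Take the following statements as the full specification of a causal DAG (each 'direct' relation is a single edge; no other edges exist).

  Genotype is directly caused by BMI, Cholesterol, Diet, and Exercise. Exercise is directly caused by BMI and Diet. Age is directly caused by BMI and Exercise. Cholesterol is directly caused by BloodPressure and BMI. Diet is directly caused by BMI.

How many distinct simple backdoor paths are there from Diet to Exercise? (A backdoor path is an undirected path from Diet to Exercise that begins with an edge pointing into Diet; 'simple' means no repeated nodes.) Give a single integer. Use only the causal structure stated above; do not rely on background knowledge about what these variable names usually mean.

4

A backdoor path from Diet to Exercise is any simple undirected path whose first edge points into Diet (i.e. leaves Diet via a parent).
Parents of Diet: {BMI}.
Enumerating:
  P1: Diet <- BMI -> Exercise
  P2: Diet <- BMI -> Cholesterol -> Genotype <- Exercise
  P3: Diet <- BMI -> Genotype <- Exercise
  P4: Diet <- BMI -> Age <- Exercise
That exhausts the simple backdoor paths. Count: 4.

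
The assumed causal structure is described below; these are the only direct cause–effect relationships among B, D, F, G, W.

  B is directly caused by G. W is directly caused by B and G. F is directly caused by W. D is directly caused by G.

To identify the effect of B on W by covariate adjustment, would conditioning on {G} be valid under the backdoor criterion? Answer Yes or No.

Yes

Backdoor paths from B to W (paths whose first edge points into B):
  P1: B <- G -> W
Condition 1 (no descendant of B in the set): holds — descendants of B are {F, W}; none are in {G}.
Condition 2 (every backdoor path blocked by {G}):
  P1: blocked at fork node G ∈ conditioning set.
{G} satisfies the backdoor criterion.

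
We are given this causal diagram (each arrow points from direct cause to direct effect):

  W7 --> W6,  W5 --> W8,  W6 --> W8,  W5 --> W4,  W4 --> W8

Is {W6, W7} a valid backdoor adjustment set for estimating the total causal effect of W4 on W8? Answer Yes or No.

No

Backdoor paths from W4 to W8 (paths whose first edge points into W4):
  P1: W4 <- W5 -> W8
Condition 1 (no descendant of W4 in the set): holds — descendants of W4 are {W8}; none are in {W6, W7}.
Condition 2 (every backdoor path blocked by {W6, W7}):
  P1: open — no interior node is in the conditioning set.
{W6, W7} does not satisfy the backdoor criterion.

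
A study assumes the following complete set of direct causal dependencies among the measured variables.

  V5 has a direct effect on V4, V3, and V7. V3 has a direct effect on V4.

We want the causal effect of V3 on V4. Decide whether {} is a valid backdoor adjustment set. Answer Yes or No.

No

Backdoor paths from V3 to V4 (paths whose first edge points into V3):
  P1: V3 <- V5 -> V4
Condition 1 (no descendant of V3 in the set): holds — descendants of V3 are {V4}; none are in {}.
Condition 2 (every backdoor path blocked by {}):
  P1: open — no interior node is in the conditioning set.
{} does not satisfy the backdoor criterion.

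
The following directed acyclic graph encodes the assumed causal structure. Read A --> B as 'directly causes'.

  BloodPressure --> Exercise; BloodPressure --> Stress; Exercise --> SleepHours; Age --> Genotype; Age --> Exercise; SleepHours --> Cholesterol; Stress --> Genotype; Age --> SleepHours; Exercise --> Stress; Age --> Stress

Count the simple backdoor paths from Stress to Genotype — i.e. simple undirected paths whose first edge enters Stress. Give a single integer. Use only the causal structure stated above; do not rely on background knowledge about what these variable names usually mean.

5

A backdoor path from Stress to Genotype is any simple undirected path whose first edge points into Stress (i.e. leaves Stress via a parent).
Parents of Stress: {Age, BloodPressure, Exercise}.
Enumerating:
  P1: Stress <- BloodPressure -> Exercise <- Age -> Genotype
  P2: Stress <- BloodPressure -> Exercise -> SleepHours <- Age -> Genotype
  P3: Stress <- Age -> Genotype
  P4: Stress <- Exercise <- Age -> Genotype
  P5: Stress <- Exercise -> SleepHours <- Age -> Genotype
That exhausts the simple backdoor paths. Count: 5.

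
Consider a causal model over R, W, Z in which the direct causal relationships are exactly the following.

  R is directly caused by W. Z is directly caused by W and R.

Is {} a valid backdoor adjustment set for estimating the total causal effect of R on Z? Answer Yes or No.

No

Backdoor paths from R to Z (paths whose first edge points into R):
  P1: R <- W -> Z
Condition 1 (no descendant of R in the set): holds — descendants of R are {Z}; none are in {}.
Condition 2 (every backdoor path blocked by {}):
  P1: open — no interior node is in the conditioning set.
{} does not satisfy the backdoor criterion.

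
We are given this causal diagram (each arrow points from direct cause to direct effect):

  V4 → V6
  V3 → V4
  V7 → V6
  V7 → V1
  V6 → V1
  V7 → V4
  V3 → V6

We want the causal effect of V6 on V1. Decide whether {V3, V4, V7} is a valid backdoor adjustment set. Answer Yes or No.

Yes

Backdoor paths from V6 to V1 (paths whose first edge points into V6):
  P1: V6 <- V7 -> V1
  P2: V6 <- V3 -> V4 <- V7 -> V1
  P3: V6 <- V4 <- V7 -> V1
Condition 1 (no descendant of V6 in the set): holds — descendants of V6 are {V1}; none are in {V3, V4, V7}.
Condition 2 (every backdoor path blocked by {V3, V4, V7}):
  P1: blocked at fork node V7 ∈ conditioning set.
  P2: blocked at fork node V3 ∈ conditioning set.
  P3: blocked at chain node V4 ∈ conditioning set.
{V3, V4, V7} satisfies the backdoor criterion.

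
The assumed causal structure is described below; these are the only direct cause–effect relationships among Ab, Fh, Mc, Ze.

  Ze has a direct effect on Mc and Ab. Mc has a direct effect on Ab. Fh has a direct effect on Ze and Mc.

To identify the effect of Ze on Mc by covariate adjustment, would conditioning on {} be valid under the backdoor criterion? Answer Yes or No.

No

Backdoor paths from Ze to Mc (paths whose first edge points into Ze):
  P1: Ze <- Fh -> Mc
Condition 1 (no descendant of Ze in the set): holds — descendants of Ze are {Ab, Mc}; none are in {}.
Condition 2 (every backdoor path blocked by {}):
  P1: open — no interior node is in the conditioning set.
{} does not satisfy the backdoor criterion.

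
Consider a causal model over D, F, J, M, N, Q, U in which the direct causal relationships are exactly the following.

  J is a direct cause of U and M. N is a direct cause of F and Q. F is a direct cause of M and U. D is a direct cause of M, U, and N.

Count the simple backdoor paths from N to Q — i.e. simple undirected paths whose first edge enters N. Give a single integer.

A backdoor path from N to Q is any simple undirected path whose first edge points into N (i.e. leaves N via a parent).
Parents of N: {D}.
No simple path from any parent of N reaches Q without revisiting N, so there are no backdoor paths.

0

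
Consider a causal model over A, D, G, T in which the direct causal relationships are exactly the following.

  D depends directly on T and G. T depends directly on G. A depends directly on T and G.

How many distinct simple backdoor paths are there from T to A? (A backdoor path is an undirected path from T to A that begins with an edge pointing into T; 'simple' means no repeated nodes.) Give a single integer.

A backdoor path from T to A is any simple undirected path whose first edge points into T (i.e. leaves T via a parent).
Parents of T: {G}.
Enumerating:
  P1: T <- G -> A
That exhausts the simple backdoor paths. Count: 1.

1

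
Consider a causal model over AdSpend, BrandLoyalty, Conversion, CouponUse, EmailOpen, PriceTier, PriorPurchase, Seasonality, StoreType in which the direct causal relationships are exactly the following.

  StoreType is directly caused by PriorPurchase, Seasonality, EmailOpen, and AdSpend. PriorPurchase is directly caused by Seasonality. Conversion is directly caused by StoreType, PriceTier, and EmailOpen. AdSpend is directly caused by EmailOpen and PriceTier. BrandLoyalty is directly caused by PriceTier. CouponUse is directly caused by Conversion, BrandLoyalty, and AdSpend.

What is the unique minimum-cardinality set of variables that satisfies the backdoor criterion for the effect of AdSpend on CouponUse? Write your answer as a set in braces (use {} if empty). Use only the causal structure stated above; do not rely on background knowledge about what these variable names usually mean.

{EmailOpen, PriceTier}

Variables eligible for adjustment (non-descendants of AdSpend, excluding AdSpend and CouponUse): {BrandLoyalty, EmailOpen, PriceTier, PriorPurchase, Seasonality}.
Backdoor paths from AdSpend to CouponUse:
  P1: AdSpend <- PriceTier -> BrandLoyalty -> CouponUse
  P2: AdSpend <- PriceTier -> Conversion -> CouponUse
  P3: AdSpend <- EmailOpen -> StoreType -> Conversion <- PriceTier -> BrandLoyalty -> CouponUse
  P4: AdSpend <- EmailOpen -> StoreType -> Conversion -> CouponUse
  P5: AdSpend <- EmailOpen -> Conversion <- PriceTier -> BrandLoyalty -> CouponUse
  P6: AdSpend <- EmailOpen -> Conversion -> CouponUse
The empty set is not sufficient: P1 (AdSpend <- PriceTier -> BrandLoyalty -> CouponUse) has no collider blocking it and no conditioned non-collider, so it is open.
Try {EmailOpen, PriceTier}:
  P1: blocked at fork node PriceTier ∈ conditioning set.
  P2: blocked at fork node PriceTier ∈ conditioning set.
  P3: blocked at fork node EmailOpen ∈ conditioning set.
  P4: blocked at fork node EmailOpen ∈ conditioning set.
  P5: blocked at fork node EmailOpen ∈ conditioning set.
  P6: blocked at fork node EmailOpen ∈ conditioning set.
{EmailOpen, PriceTier} contains no descendant of AdSpend and blocks every backdoor path.
Every element of {EmailOpen, PriceTier} is needed (dropping EmailOpen leaves P4 open; dropping PriceTier leaves P1 open), so no proper subset is valid.
Among all size-2 subsets of the eligible variables, only {EmailOpen, PriceTier} blocks every backdoor path, so it is the unique smallest valid adjustment set.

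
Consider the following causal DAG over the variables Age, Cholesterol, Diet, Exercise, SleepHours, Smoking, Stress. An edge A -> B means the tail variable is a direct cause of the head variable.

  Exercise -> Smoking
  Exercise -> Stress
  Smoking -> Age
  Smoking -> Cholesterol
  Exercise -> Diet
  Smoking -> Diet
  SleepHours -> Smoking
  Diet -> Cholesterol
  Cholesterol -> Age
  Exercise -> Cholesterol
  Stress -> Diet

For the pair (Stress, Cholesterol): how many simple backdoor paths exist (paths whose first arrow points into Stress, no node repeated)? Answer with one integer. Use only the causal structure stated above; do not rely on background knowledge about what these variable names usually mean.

A backdoor path from Stress to Cholesterol is any simple undirected path whose first edge points into Stress (i.e. leaves Stress via a parent).
Parents of Stress: {Exercise}.
Enumerating:
  P1: Stress <- Exercise -> Smoking -> Diet -> Cholesterol
  P2: Stress <- Exercise -> Smoking -> Cholesterol
  P3: Stress <- Exercise -> Smoking -> Age <- Cholesterol
  P4: Stress <- Exercise -> Diet <- Smoking -> Cholesterol
  P5: Stress <- Exercise -> Diet <- Smoking -> Age <- Cholesterol
  P6: Stress <- Exercise -> Diet -> Cholesterol
  P7: Stress <- Exercise -> Cholesterol
That exhausts the simple backdoor paths. Count: 7.

7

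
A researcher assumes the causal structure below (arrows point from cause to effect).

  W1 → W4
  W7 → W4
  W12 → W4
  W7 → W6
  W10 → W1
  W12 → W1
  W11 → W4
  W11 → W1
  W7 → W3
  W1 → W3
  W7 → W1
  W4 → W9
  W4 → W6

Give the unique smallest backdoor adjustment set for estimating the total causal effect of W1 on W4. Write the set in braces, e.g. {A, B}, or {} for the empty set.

Variables eligible for adjustment (non-descendants of W1, excluding W1 and W4): {W10, W11, W12, W7}.
Backdoor paths from W1 to W4:
  P1: W1 <- W7 -> W4
  P2: W1 <- W7 -> W6 <- W4
  P3: W1 <- W12 -> W4
  P4: W1 <- W11 -> W4
The empty set is not sufficient: P1 (W1 <- W7 -> W4) has no collider blocking it and no conditioned non-collider, so it is open.
Try {W11, W12, W7}:
  P1: blocked at fork node W7 ∈ conditioning set.
  P2: blocked at fork node W7 ∈ conditioning set.
  P3: blocked at fork node W12 ∈ conditioning set.
  P4: blocked at fork node W11 ∈ conditioning set.
{W11, W12, W7} contains no descendant of W1 and blocks every backdoor path.
Every element of {W11, W12, W7} is needed (dropping W11 leaves P4 open; dropping W12 leaves P3 open; dropping W7 leaves P1 open), so no proper subset is valid.
Among all size-3 subsets of the eligible variables, only {W11, W12, W7} blocks every backdoor path, so it is the unique smallest valid adjustment set.

{W11, W12, W7}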